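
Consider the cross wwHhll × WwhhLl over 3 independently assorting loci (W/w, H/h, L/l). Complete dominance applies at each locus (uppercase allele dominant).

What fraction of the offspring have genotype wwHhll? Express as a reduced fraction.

wwHhll gametes: wHl×4, whl×4
WwhhLl gametes: WhL×2, Whl×2, whL×2, whl×2
wwHhll×WwhhLl grid (8·8=64): WwHhLl=8 WwHhll=8 WwhhLl=8 Wwhhll=8 wwHhLl=8 wwHhll=8 wwhhLl=8 wwhhll=8
wwHhll hits 8/64; gcd=8; 8÷8/64÷8 = 1/8

P(wwHhll) = 1/8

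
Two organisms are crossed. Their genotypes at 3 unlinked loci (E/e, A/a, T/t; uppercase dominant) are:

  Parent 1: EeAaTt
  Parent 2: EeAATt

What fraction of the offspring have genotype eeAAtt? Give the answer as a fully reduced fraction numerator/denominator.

P(eeAAtt) = 1/32

EeAaTt gametes: EAT×1, EAt×1, EaT×1, Eat×1, eAT×1, eAt×1, eaT×1, eat×1
EeAATt gametes: EAT×2, EAt×2, eAT×2, eAt×2
EeAaTt×EeAATt grid (8·8=64): EEAATT=2 EEAATt=4 EEAAtt=2 EEAaTT=2 EEAaTt=4 EEAatt=2 EeAATT=4 EeAATt=8 EeAAtt=4 EeAaTT=4 EeAaTt=8 EeAatt=4 eeAATT=2 eeAATt=4 eeAAtt=2 eeAaTT=2 eeAaTt=4 eeAatt=2
eeAAtt hits 2/64; gcd=2; 2÷2/64÷2 = 1/32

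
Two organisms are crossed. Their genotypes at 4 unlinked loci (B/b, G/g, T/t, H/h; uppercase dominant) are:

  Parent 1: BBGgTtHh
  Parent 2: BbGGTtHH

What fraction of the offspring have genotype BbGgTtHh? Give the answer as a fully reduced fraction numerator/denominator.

BBGgTtHh gametes: BGTH×2, BGTh×2, BGtH×2, BGth×2, BgTH×2, BgTh×2, BgtH×2, Bgth×2
BbGGTtHH gametes: BGTH×4, BGtH×4, bGTH×4, bGtH×4
BBGgTtHh×BbGGTtHH grid (16·16=256): BBGGTTHH=8 BBGGTTHh=8 BBGGTtHH=16 BBGGTtHh=16 BBGGttHH=8 BBGGttHh=8 BBGgTTHH=8 BBGgTTHh=8 BBGgTtHH=16 BBGgTtHh=16 BBGgttHH=8 BBGgttHh=8 BbGGTTHH=8 BbGGTTHh=8 BbGGTtHH=16 BbGGTtHh=16 BbGGttHH=8 BbGGttHh=8 BbGgTTHH=8 BbGgTTHh=8 BbGgTtHH=16 BbGgTtHh=16 BbGgttHH=8 BbGgttHh=8
BbGgTtHh hits 16/256; gcd=16; 16÷16/256÷16 = 1/16

P(BbGgTtHh) = 1/16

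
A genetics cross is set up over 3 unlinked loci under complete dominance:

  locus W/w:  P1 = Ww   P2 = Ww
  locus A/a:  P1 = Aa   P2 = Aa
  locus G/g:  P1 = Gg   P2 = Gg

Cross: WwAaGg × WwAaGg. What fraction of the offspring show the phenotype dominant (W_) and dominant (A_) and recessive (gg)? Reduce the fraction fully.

P(W_ A_ gg) = 9/64

WwAaGg gametes: WAG×1, WAg×1, WaG×1, Wag×1, wAG×1, wAg×1, waG×1, wag×1
WwAaGg gametes: WAG×1, WAg×1, WaG×1, Wag×1, wAG×1, wAg×1, waG×1, wag×1
WwAaGg×WwAaGg grid (8·8=64): WWAAGG=1 WWAAGg=2 WWAAgg=1 WWAaGG=2 WWAaGg=4 WWAagg=2 WWaaGG=1 WWaaGg=2 WWaagg=1 WwAAGG=2 WwAAGg=4 WwAAgg=2 WwAaGG=4 WwAaGg=8 WwAagg=4 WwaaGG=2 WwaaGg=4 Wwaagg=2 wwAAGG=1 wwAAGg=2 wwAAgg=1 wwAaGG=2 wwAaGg=4 wwAagg=2 wwaaGG=1 wwaaGg=2 wwaagg=1
W_ A_ gg hits 9/64; gcd=1; 9÷1/64÷1 = 9/64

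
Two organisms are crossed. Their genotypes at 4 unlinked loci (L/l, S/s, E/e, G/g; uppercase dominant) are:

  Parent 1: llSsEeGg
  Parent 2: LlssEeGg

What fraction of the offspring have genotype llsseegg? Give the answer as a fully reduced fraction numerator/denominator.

llSsEeGg gametes: lSEG×2, lSEg×2, lSeG×2, lSeg×2, lsEG×2, lsEg×2, lseG×2, lseg×2
LlssEeGg gametes: LsEG×2, LsEg×2, LseG×2, Lseg×2, lsEG×2, lsEg×2, lseG×2, lseg×2
llSsEeGg×LlssEeGg grid (16·16=256): LlSsEEGG=4 LlSsEEGg=8 LlSsEEgg=4 LlSsEeGG=8 LlSsEeGg=16 LlSsEegg=8 LlSseeGG=4 LlSseeGg=8 LlSseegg=4 LlssEEGG=4 LlssEEGg=8 LlssEEgg=4 LlssEeGG=8 LlssEeGg=16 LlssEegg=8 LlsseeGG=4 LlsseeGg=8 Llsseegg=4 llSsEEGG=4 llSsEEGg=8 llSsEEgg=4 llSsEeGG=8 llSsEeGg=16 llSsEegg=8 llSseeGG=4 llSseeGg=8 llSseegg=4 llssEEGG=4 llssEEGg=8 llssEEgg=4 llssEeGG=8 llssEeGg=16 llssEegg=8 llsseeGG=4 llsseeGg=8 llsseegg=4
llsseegg hits 4/256; gcd=4; 4÷4/256÷4 = 1/64

P(llsseegg) = 1/64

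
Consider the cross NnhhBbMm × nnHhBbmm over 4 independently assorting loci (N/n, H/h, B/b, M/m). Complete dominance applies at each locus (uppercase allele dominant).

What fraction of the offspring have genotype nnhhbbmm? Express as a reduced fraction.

NnhhBbMm gametes: NhBM×2, NhBm×2, NhbM×2, Nhbm×2, nhBM×2, nhBm×2, nhbM×2, nhbm×2
nnHhBbmm gametes: nHBm×4, nHbm×4, nhBm×4, nhbm×4
NnhhBbMm×nnHhBbmm grid (16·16=256): NnHhBBMm=8 NnHhBBmm=8 NnHhBbMm=16 NnHhBbmm=16 NnHhbbMm=8 NnHhbbmm=8 NnhhBBMm=8 NnhhBBmm=8 NnhhBbMm=16 NnhhBbmm=16 NnhhbbMm=8 Nnhhbbmm=8 nnHhBBMm=8 nnHhBBmm=8 nnHhBbMm=16 nnHhBbmm=16 nnHhbbMm=8 nnHhbbmm=8 nnhhBBMm=8 nnhhBBmm=8 nnhhBbMm=16 nnhhBbmm=16 nnhhbbMm=8 nnhhbbmm=8
nnhhbbmm hits 8/256; gcd=8; 8÷8/256÷8 = 1/32

P(nnhhbbmm) = 1/32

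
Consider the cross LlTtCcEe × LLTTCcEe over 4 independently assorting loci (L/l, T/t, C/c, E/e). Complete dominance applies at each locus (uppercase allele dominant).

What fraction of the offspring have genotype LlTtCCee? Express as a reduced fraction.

P(LlTtCCee) = 1/64

LlTtCcEe gametes: LTCE×1, LTCe×1, LTcE×1, LTce×1, LtCE×1, LtCe×1, LtcE×1, Ltce×1, lTCE×1, lTCe×1, lTcE×1, lTce×1, ltCE×1, ltCe×1, ltcE×1, ltce×1
LLTTCcEe gametes: LTCE×4, LTCe×4, LTcE×4, LTce×4
LlTtCcEe×LLTTCcEe grid (16·16=256): LLTTCCEE=4 LLTTCCEe=8 LLTTCCee=4 LLTTCcEE=8 LLTTCcEe=16 LLTTCcee=8 LLTTccEE=4 LLTTccEe=8 LLTTccee=4 LLTtCCEE=4 LLTtCCEe=8 LLTtCCee=4 LLTtCcEE=8 LLTtCcEe=16 LLTtCcee=8 LLTtccEE=4 LLTtccEe=8 LLTtccee=4 LlTTCCEE=4 LlTTCCEe=8 LlTTCCee=4 LlTTCcEE=8 LlTTCcEe=16 LlTTCcee=8 LlTTccEE=4 LlTTccEe=8 LlTTccee=4 LlTtCCEE=4 LlTtCCEe=8 LlTtCCee=4 LlTtCcEE=8 LlTtCcEe=16 LlTtCcee=8 LlTtccEE=4 LlTtccEe=8 LlTtccee=4
LlTtCCee hits 4/256; gcd=4; 4÷4/256÷4 = 1/64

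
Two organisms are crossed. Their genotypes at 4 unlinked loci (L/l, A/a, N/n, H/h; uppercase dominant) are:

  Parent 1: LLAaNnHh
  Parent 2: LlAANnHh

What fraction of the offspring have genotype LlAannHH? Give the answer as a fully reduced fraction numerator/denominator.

P(LlAannHH) = 1/64

LLAaNnHh gametes: LANH×2, LANh×2, LAnH×2, LAnh×2, LaNH×2, LaNh×2, LanH×2, Lanh×2
LlAANnHh gametes: LANH×2, LANh×2, LAnH×2, LAnh×2, lANH×2, lANh×2, lAnH×2, lAnh×2
LLAaNnHh×LlAANnHh grid (16·16=256): LLAANNHH=4 LLAANNHh=8 LLAANNhh=4 LLAANnHH=8 LLAANnHh=16 LLAANnhh=8 LLAAnnHH=4 LLAAnnHh=8 LLAAnnhh=4 LLAaNNHH=4 LLAaNNHh=8 LLAaNNhh=4 LLAaNnHH=8 LLAaNnHh=16 LLAaNnhh=8 LLAannHH=4 LLAannHh=8 LLAannhh=4 LlAANNHH=4 LlAANNHh=8 LlAANNhh=4 LlAANnHH=8 LlAANnHh=16 LlAANnhh=8 LlAAnnHH=4 LlAAnnHh=8 LlAAnnhh=4 LlAaNNHH=4 LlAaNNHh=8 LlAaNNhh=4 LlAaNnHH=8 LlAaNnHh=16 LlAaNnhh=8 LlAannHH=4 LlAannHh=8 LlAannhh=4
LlAannHH hits 4/256; gcd=4; 4÷4/256÷4 = 1/64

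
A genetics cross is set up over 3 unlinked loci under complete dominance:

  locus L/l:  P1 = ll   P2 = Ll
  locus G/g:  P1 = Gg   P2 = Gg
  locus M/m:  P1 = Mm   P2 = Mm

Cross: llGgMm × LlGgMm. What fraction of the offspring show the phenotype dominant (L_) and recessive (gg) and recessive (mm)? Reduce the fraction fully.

P(L_ gg mm) = 1/32

llGgMm gametes: lGM×2, lGm×2, lgM×2, lgm×2
LlGgMm gametes: LGM×1, LGm×1, LgM×1, Lgm×1, lGM×1, lGm×1, lgM×1, lgm×1
llGgMm×LlGgMm grid (8·8=64): LlGGMM=2 LlGGMm=4 LlGGmm=2 LlGgMM=4 LlGgMm=8 LlGgmm=4 LlggMM=2 LlggMm=4 Llggmm=2 llGGMM=2 llGGMm=4 llGGmm=2 llGgMM=4 llGgMm=8 llGgmm=4 llggMM=2 llggMm=4 llggmm=2
L_ gg mm hits 2/64; gcd=2; 2÷2/64÷2 = 1/32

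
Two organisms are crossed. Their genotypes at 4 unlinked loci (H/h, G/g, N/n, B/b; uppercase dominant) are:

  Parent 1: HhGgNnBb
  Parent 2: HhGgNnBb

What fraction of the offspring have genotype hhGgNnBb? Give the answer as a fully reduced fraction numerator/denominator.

P(hhGgNnBb) = 1/32

HhGgNnBb gametes: HGNB×1, HGNb×1, HGnB×1, HGnb×1, HgNB×1, HgNb×1, HgnB×1, Hgnb×1, hGNB×1, hGNb×1, hGnB×1, hGnb×1, hgNB×1, hgNb×1, hgnB×1, hgnb×1
HhGgNnBb gametes: HGNB×1, HGNb×1, HGnB×1, HGnb×1, HgNB×1, HgNb×1, HgnB×1, Hgnb×1, hGNB×1, hGNb×1, hGnB×1, hGnb×1, hgNB×1, hgNb×1, hgnB×1, hgnb×1
HhGgNnBb×HhGgNnBb grid (16·16=256): HHGGNNBB=1 HHGGNNBb=2 HHGGNNbb=1 HHGGNnBB=2 HHGGNnBb=4 HHGGNnbb=2 HHGGnnBB=1 HHGGnnBb=2 HHGGnnbb=1 HHGgNNBB=2 HHGgNNBb=4 HHGgNNbb=2 HHGgNnBB=4 HHGgNnBb=8 HHGgNnbb=4 HHGgnnBB=2 HHGgnnBb=4 HHGgnnbb=2 HHggNNBB=1 HHggNNBb=2 HHggNNbb=1 HHggNnBB=2 HHggNnBb=4 HHggNnbb=2 HHggnnBB=1 HHggnnBb=2 HHggnnbb=1 HhGGNNBB=2 HhGGNNBb=4 HhGGNNbb=2 HhGGNnBB=4 HhGGNnBb=8 HhGGNnbb=4 HhGGnnBB=2 HhGGnnBb=4 HhGGnnbb=2 HhGgNNBB=4 HhGgNNBb=8 HhGgNNbb=4 HhGgNnBB=8 HhGgNnBb=16 HhGgNnbb=8 HhGgnnBB=4 HhGgnnBb=8 HhGgnnbb=4 HhggNNBB=2 HhggNNBb=4 HhggNNbb=2 HhggNnBB=4 HhggNnBb=8 HhggNnbb=4 HhggnnBB=2 HhggnnBb=4 Hhggnnbb=2 hhGGNNBB=1 hhGGNNBb=2 hhGGNNbb=1 hhGGNnBB=2 hhGGNnBb=4 hhGGNnbb=2 hhGGnnBB=1 hhGGnnBb=2 hhGGnnbb=1 hhGgNNBB=2 hhGgNNBb=4 hhGgNNbb=2 hhGgNnBB=4 hhGgNnBb=8 hhGgNnbb=4 hhGgnnBB=2 hhGgnnBb=4 hhGgnnbb=2 hhggNNBB=1 hhggNNBb=2 hhggNNbb=1 hhggNnBB=2 hhggNnBb=4 hhggNnbb=2 hhggnnBB=1 hhggnnBb=2 hhggnnbb=1
hhGgNnBb hits 8/256; gcd=8; 8÷8/256÷8 = 1/32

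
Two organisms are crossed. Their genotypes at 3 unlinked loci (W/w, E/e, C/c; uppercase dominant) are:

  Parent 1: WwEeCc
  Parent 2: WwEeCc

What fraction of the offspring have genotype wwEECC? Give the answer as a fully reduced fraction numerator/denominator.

WwEeCc gametes: WEC×1, WEc×1, WeC×1, Wec×1, wEC×1, wEc×1, weC×1, wec×1
WwEeCc gametes: WEC×1, WEc×1, WeC×1, Wec×1, wEC×1, wEc×1, weC×1, wec×1
WwEeCc×WwEeCc grid (8·8=64): WWEECC=1 WWEECc=2 WWEEcc=1 WWEeCC=2 WWEeCc=4 WWEecc=2 WWeeCC=1 WWeeCc=2 WWeecc=1 WwEECC=2 WwEECc=4 WwEEcc=2 WwEeCC=4 WwEeCc=8 WwEecc=4 WweeCC=2 WweeCc=4 Wweecc=2 wwEECC=1 wwEECc=2 wwEEcc=1 wwEeCC=2 wwEeCc=4 wwEecc=2 wweeCC=1 wweeCc=2 wweecc=1
wwEECC hits 1/64; gcd=1; 1÷1/64÷1 = 1/64

P(wwEECC) = 1/64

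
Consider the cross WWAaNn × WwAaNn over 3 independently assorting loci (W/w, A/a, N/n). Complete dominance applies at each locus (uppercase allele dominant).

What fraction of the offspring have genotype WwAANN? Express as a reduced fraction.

P(WwAANN) = 1/32

WWAaNn gametes: WAN×2, WAn×2, WaN×2, Wan×2
WwAaNn gametes: WAN×1, WAn×1, WaN×1, Wan×1, wAN×1, wAn×1, waN×1, wan×1
WWAaNn×WwAaNn grid (8·8=64): WWAANN=2 WWAANn=4 WWAAnn=2 WWAaNN=4 WWAaNn=8 WWAann=4 WWaaNN=2 WWaaNn=4 WWaann=2 WwAANN=2 WwAANn=4 WwAAnn=2 WwAaNN=4 WwAaNn=8 WwAann=4 WwaaNN=2 WwaaNn=4 Wwaann=2
WwAANN hits 2/64; gcd=2; 2÷2/64÷2 = 1/32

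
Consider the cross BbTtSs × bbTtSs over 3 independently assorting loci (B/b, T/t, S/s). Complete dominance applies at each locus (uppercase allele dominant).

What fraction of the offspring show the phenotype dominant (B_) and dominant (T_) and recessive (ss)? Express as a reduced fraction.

P(B_ T_ ss) = 3/32

BbTtSs gametes: BTS×1, BTs×1, BtS×1, Bts×1, bTS×1, bTs×1, btS×1, bts×1
bbTtSs gametes: bTS×2, bTs×2, btS×2, bts×2
BbTtSs×bbTtSs grid (8·8=64): BbTTSS=2 BbTTSs=4 BbTTss=2 BbTtSS=4 BbTtSs=8 BbTtss=4 BbttSS=2 BbttSs=4 Bbttss=2 bbTTSS=2 bbTTSs=4 bbTTss=2 bbTtSS=4 bbTtSs=8 bbTtss=4 bbttSS=2 bbttSs=4 bbttss=2
B_ T_ ss hits 6/64; gcd=2; 6÷2/64÷2 = 3/32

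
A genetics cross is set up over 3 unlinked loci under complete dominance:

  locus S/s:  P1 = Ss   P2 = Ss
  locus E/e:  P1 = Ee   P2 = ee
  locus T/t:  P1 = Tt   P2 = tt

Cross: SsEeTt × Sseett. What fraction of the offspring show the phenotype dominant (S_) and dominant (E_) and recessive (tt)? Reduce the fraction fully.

P(S_ E_ tt) = 3/16

SsEeTt gametes: SET×1, SEt×1, SeT×1, Set×1, sET×1, sEt×1, seT×1, set×1
Sseett gametes: Set×4, set×4
SsEeTt×Sseett grid (8·8=64): SSEeTt=4 SSEett=4 SSeeTt=4 SSeett=4 SsEeTt=8 SsEett=8 SseeTt=8 Sseett=8 ssEeTt=4 ssEett=4 sseeTt=4 sseett=4
S_ E_ tt hits 12/64; gcd=4; 12÷4/64÷4 = 3/16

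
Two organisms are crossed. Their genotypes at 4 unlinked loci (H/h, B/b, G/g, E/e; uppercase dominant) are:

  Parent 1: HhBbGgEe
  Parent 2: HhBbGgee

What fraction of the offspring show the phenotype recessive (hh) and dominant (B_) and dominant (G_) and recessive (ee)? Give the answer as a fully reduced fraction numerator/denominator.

P(hh B_ G_ ee) = 9/128

HhBbGgEe gametes: HBGE×1, HBGe×1, HBgE×1, HBge×1, HbGE×1, HbGe×1, HbgE×1, Hbge×1, hBGE×1, hBGe×1, hBgE×1, hBge×1, hbGE×1, hbGe×1, hbgE×1, hbge×1
HhBbGgee gametes: HBGe×2, HBge×2, HbGe×2, Hbge×2, hBGe×2, hBge×2, hbGe×2, hbge×2
HhBbGgEe×HhBbGgee grid (16·16=256): HHBBGGEe=2 HHBBGGee=2 HHBBGgEe=4 HHBBGgee=4 HHBBggEe=2 HHBBggee=2 HHBbGGEe=4 HHBbGGee=4 HHBbGgEe=8 HHBbGgee=8 HHBbggEe=4 HHBbggee=4 HHbbGGEe=2 HHbbGGee=2 HHbbGgEe=4 HHbbGgee=4 HHbbggEe=2 HHbbggee=2 HhBBGGEe=4 HhBBGGee=4 HhBBGgEe=8 HhBBGgee=8 HhBBggEe=4 HhBBggee=4 HhBbGGEe=8 HhBbGGee=8 HhBbGgEe=16 HhBbGgee=16 HhBbggEe=8 HhBbggee=8 HhbbGGEe=4 HhbbGGee=4 HhbbGgEe=8 HhbbGgee=8 HhbbggEe=4 Hhbbggee=4 hhBBGGEe=2 hhBBGGee=2 hhBBGgEe=4 hhBBGgee=4 hhBBggEe=2 hhBBggee=2 hhBbGGEe=4 hhBbGGee=4 hhBbGgEe=8 hhBbGgee=8 hhBbggEe=4 hhBbggee=4 hhbbGGEe=2 hhbbGGee=2 hhbbGgEe=4 hhbbGgee=4 hhbbggEe=2 hhbbggee=2
hh B_ G_ ee hits 18/256; gcd=2; 18÷2/256÷2 = 9/128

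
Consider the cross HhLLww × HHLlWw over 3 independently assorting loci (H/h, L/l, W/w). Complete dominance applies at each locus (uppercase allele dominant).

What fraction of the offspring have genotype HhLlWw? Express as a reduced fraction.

P(HhLlWw) = 1/8

HhLLww gametes: HLw×4, hLw×4
HHLlWw gametes: HLW×2, HLw×2, HlW×2, Hlw×2
HhLLww×HHLlWw grid (8·8=64): HHLLWw=8 HHLLww=8 HHLlWw=8 HHLlww=8 HhLLWw=8 HhLLww=8 HhLlWw=8 HhLlww=8
HhLlWw hits 8/64; gcd=8; 8÷8/64÷8 = 1/8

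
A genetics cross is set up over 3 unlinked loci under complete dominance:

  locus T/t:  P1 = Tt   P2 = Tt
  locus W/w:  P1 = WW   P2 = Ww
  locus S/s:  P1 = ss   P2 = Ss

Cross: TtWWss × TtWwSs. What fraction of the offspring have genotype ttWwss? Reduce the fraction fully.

TtWWss gametes: TWs×4, tWs×4
TtWwSs gametes: TWS×1, TWs×1, TwS×1, Tws×1, tWS×1, tWs×1, twS×1, tws×1
TtWWss×TtWwSs grid (8·8=64): TTWWSs=4 TTWWss=4 TTWwSs=4 TTWwss=4 TtWWSs=8 TtWWss=8 TtWwSs=8 TtWwss=8 ttWWSs=4 ttWWss=4 ttWwSs=4 ttWwss=4
ttWwss hits 4/64; gcd=4; 4÷4/64÷4 = 1/16

P(ttWwss) = 1/16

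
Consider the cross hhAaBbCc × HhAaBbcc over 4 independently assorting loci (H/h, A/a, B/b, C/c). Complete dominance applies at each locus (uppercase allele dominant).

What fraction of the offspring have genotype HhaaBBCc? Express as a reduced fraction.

hhAaBbCc gametes: hABC×2, hABc×2, hAbC×2, hAbc×2, haBC×2, haBc×2, habC×2, habc×2
HhAaBbcc gametes: HABc×2, HAbc×2, HaBc×2, Habc×2, hABc×2, hAbc×2, haBc×2, habc×2
hhAaBbCc×HhAaBbcc grid (16·16=256): HhAABBCc=4 HhAABBcc=4 HhAABbCc=8 HhAABbcc=8 HhAAbbCc=4 HhAAbbcc=4 HhAaBBCc=8 HhAaBBcc=8 HhAaBbCc=16 HhAaBbcc=16 HhAabbCc=8 HhAabbcc=8 HhaaBBCc=4 HhaaBBcc=4 HhaaBbCc=8 HhaaBbcc=8 HhaabbCc=4 Hhaabbcc=4 hhAABBCc=4 hhAABBcc=4 hhAABbCc=8 hhAABbcc=8 hhAAbbCc=4 hhAAbbcc=4 hhAaBBCc=8 hhAaBBcc=8 hhAaBbCc=16 hhAaBbcc=16 hhAabbCc=8 hhAabbcc=8 hhaaBBCc=4 hhaaBBcc=4 hhaaBbCc=8 hhaaBbcc=8 hhaabbCc=4 hhaabbcc=4
HhaaBBCc hits 4/256; gcd=4; 4÷4/256÷4 = 1/64

P(HhaaBBCc) = 1/64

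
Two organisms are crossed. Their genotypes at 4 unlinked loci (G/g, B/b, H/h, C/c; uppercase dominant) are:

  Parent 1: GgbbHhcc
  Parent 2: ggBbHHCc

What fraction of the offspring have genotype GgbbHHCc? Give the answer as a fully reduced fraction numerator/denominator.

P(GgbbHHCc) = 1/16

GgbbHhcc gametes: GbHc×4, Gbhc×4, gbHc×4, gbhc×4
ggBbHHCc gametes: gBHC×4, gBHc×4, gbHC×4, gbHc×4
GgbbHhcc×ggBbHHCc grid (16·16=256): GgBbHHCc=16 GgBbHHcc=16 GgBbHhCc=16 GgBbHhcc=16 GgbbHHCc=16 GgbbHHcc=16 GgbbHhCc=16 GgbbHhcc=16 ggBbHHCc=16 ggBbHHcc=16 ggBbHhCc=16 ggBbHhcc=16 ggbbHHCc=16 ggbbHHcc=16 ggbbHhCc=16 ggbbHhcc=16
GgbbHHCc hits 16/256; gcd=16; 16÷16/256÷16 = 1/16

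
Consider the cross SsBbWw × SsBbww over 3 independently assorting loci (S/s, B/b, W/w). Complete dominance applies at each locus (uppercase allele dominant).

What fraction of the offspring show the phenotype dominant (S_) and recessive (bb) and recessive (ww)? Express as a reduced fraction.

P(S_ bb ww) = 3/32

SsBbWw gametes: SBW×1, SBw×1, SbW×1, Sbw×1, sBW×1, sBw×1, sbW×1, sbw×1
SsBbww gametes: SBw×2, Sbw×2, sBw×2, sbw×2
SsBbWw×SsBbww grid (8·8=64): SSBBWw=2 SSBBww=2 SSBbWw=4 SSBbww=4 SSbbWw=2 SSbbww=2 SsBBWw=4 SsBBww=4 SsBbWw=8 SsBbww=8 SsbbWw=4 Ssbbww=4 ssBBWw=2 ssBBww=2 ssBbWw=4 ssBbww=4 ssbbWw=2 ssbbww=2
S_ bb ww hits 6/64; gcd=2; 6÷2/64÷2 = 3/32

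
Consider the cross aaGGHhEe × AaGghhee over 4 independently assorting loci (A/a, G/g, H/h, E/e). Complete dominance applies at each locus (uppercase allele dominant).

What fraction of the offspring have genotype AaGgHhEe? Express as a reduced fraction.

aaGGHhEe gametes: aGHE×4, aGHe×4, aGhE×4, aGhe×4
AaGghhee gametes: AGhe×4, Aghe×4, aGhe×4, aghe×4
aaGGHhEe×AaGghhee grid (16·16=256): AaGGHhEe=16 AaGGHhee=16 AaGGhhEe=16 AaGGhhee=16 AaGgHhEe=16 AaGgHhee=16 AaGghhEe=16 AaGghhee=16 aaGGHhEe=16 aaGGHhee=16 aaGGhhEe=16 aaGGhhee=16 aaGgHhEe=16 aaGgHhee=16 aaGghhEe=16 aaGghhee=16
AaGgHhEe hits 16/256; gcd=16; 16÷16/256÷16 = 1/16

P(AaGgHhEe) = 1/16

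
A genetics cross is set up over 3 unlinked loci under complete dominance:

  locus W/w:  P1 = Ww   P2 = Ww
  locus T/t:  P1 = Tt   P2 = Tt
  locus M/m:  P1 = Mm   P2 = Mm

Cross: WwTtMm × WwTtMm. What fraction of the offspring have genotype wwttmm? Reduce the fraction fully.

P(wwttmm) = 1/64

WwTtMm gametes: WTM×1, WTm×1, WtM×1, Wtm×1, wTM×1, wTm×1, wtM×1, wtm×1
WwTtMm gametes: WTM×1, WTm×1, WtM×1, Wtm×1, wTM×1, wTm×1, wtM×1, wtm×1
WwTtMm×WwTtMm grid (8·8=64): WWTTMM=1 WWTTMm=2 WWTTmm=1 WWTtMM=2 WWTtMm=4 WWTtmm=2 WWttMM=1 WWttMm=2 WWttmm=1 WwTTMM=2 WwTTMm=4 WwTTmm=2 WwTtMM=4 WwTtMm=8 WwTtmm=4 WwttMM=2 WwttMm=4 Wwttmm=2 wwTTMM=1 wwTTMm=2 wwTTmm=1 wwTtMM=2 wwTtMm=4 wwTtmm=2 wwttMM=1 wwttMm=2 wwttmm=1
wwttmm hits 1/64; gcd=1; 1÷1/64÷1 = 1/64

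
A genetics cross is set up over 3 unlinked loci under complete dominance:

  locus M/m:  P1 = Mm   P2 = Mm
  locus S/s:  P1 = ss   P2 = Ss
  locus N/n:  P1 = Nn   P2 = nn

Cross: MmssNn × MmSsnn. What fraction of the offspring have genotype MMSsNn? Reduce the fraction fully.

P(MMSsNn) = 1/16

MmssNn gametes: MsN×2, Msn×2, msN×2, msn×2
MmSsnn gametes: MSn×2, Msn×2, mSn×2, msn×2
MmssNn×MmSsnn grid (8·8=64): MMSsNn=4 MMSsnn=4 MMssNn=4 MMssnn=4 MmSsNn=8 MmSsnn=8 MmssNn=8 Mmssnn=8 mmSsNn=4 mmSsnn=4 mmssNn=4 mmssnn=4
MMSsNn hits 4/64; gcd=4; 4÷4/64÷4 = 1/16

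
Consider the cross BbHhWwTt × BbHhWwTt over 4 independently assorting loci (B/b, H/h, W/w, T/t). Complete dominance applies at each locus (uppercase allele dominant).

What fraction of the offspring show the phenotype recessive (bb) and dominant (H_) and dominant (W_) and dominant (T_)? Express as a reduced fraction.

BbHhWwTt gametes: BHWT×1, BHWt×1, BHwT×1, BHwt×1, BhWT×1, BhWt×1, BhwT×1, Bhwt×1, bHWT×1, bHWt×1, bHwT×1, bHwt×1, bhWT×1, bhWt×1, bhwT×1, bhwt×1
BbHhWwTt gametes: BHWT×1, BHWt×1, BHwT×1, BHwt×1, BhWT×1, BhWt×1, BhwT×1, Bhwt×1, bHWT×1, bHWt×1, bHwT×1, bHwt×1, bhWT×1, bhWt×1, bhwT×1, bhwt×1
BbHhWwTt×BbHhWwTt grid (16·16=256): BBHHWWTT=1 BBHHWWTt=2 BBHHWWtt=1 BBHHWwTT=2 BBHHWwTt=4 BBHHWwtt=2 BBHHwwTT=1 BBHHwwTt=2 BBHHwwtt=1 BBHhWWTT=2 BBHhWWTt=4 BBHhWWtt=2 BBHhWwTT=4 BBHhWwTt=8 BBHhWwtt=4 BBHhwwTT=2 BBHhwwTt=4 BBHhwwtt=2 BBhhWWTT=1 BBhhWWTt=2 BBhhWWtt=1 BBhhWwTT=2 BBhhWwTt=4 BBhhWwtt=2 BBhhwwTT=1 BBhhwwTt=2 BBhhwwtt=1 BbHHWWTT=2 BbHHWWTt=4 BbHHWWtt=2 BbHHWwTT=4 BbHHWwTt=8 BbHHWwtt=4 BbHHwwTT=2 BbHHwwTt=4 BbHHwwtt=2 BbHhWWTT=4 BbHhWWTt=8 BbHhWWtt=4 BbHhWwTT=8 BbHhWwTt=16 BbHhWwtt=8 BbHhwwTT=4 BbHhwwTt=8 BbHhwwtt=4 BbhhWWTT=2 BbhhWWTt=4 BbhhWWtt=2 BbhhWwTT=4 BbhhWwTt=8 BbhhWwtt=4 BbhhwwTT=2 BbhhwwTt=4 Bbhhwwtt=2 bbHHWWTT=1 bbHHWWTt=2 bbHHWWtt=1 bbHHWwTT=2 bbHHWwTt=4 bbHHWwtt=2 bbHHwwTT=1 bbHHwwTt=2 bbHHwwtt=1 bbHhWWTT=2 bbHhWWTt=4 bbHhWWtt=2 bbHhWwTT=4 bbHhWwTt=8 bbHhWwtt=4 bbHhwwTT=2 bbHhwwTt=4 bbHhwwtt=2 bbhhWWTT=1 bbhhWWTt=2 bbhhWWtt=1 bbhhWwTT=2 bbhhWwTt=4 bbhhWwtt=2 bbhhwwTT=1 bbhhwwTt=2 bbhhwwtt=1
bb H_ W_ T_ hits 27/256; gcd=1; 27÷1/256÷1 = 27/256

P(bb H_ W_ T_) = 27/256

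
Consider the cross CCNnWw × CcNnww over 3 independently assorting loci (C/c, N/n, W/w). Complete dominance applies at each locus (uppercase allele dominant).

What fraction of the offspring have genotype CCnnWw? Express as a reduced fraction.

CCNnWw gametes: CNW×2, CNw×2, CnW×2, Cnw×2
CcNnww gametes: CNw×2, Cnw×2, cNw×2, cnw×2
CCNnWw×CcNnww grid (8·8=64): CCNNWw=4 CCNNww=4 CCNnWw=8 CCNnww=8 CCnnWw=4 CCnnww=4 CcNNWw=4 CcNNww=4 CcNnWw=8 CcNnww=8 CcnnWw=4 Ccnnww=4
CCnnWw hits 4/64; gcd=4; 4÷4/64÷4 = 1/16

P(CCnnWw) = 1/16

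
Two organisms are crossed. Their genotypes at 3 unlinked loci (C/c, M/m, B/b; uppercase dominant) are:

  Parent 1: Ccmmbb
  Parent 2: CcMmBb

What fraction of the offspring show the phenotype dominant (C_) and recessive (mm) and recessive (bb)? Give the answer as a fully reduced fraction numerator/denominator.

Ccmmbb gametes: Cmb×4, cmb×4
CcMmBb gametes: CMB×1, CMb×1, CmB×1, Cmb×1, cMB×1, cMb×1, cmB×1, cmb×1
Ccmmbb×CcMmBb grid (8·8=64): CCMmBb=4 CCMmbb=4 CCmmBb=4 CCmmbb=4 CcMmBb=8 CcMmbb=8 CcmmBb=8 Ccmmbb=8 ccMmBb=4 ccMmbb=4 ccmmBb=4 ccmmbb=4
C_ mm bb hits 12/64; gcd=4; 12÷4/64÷4 = 3/16

P(C_ mm bb) = 3/16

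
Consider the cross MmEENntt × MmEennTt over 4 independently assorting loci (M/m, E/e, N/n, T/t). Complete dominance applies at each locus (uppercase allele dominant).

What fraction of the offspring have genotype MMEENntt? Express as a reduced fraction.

P(MMEENntt) = 1/32

MmEENntt gametes: MENt×4, MEnt×4, mENt×4, mEnt×4
MmEennTt gametes: MEnT×2, MEnt×2, MenT×2, Ment×2, mEnT×2, mEnt×2, menT×2, ment×2
MmEENntt×MmEennTt grid (16·16=256): MMEENnTt=8 MMEENntt=8 MMEEnnTt=8 MMEEnntt=8 MMEeNnTt=8 MMEeNntt=8 MMEennTt=8 MMEenntt=8 MmEENnTt=16 MmEENntt=16 MmEEnnTt=16 MmEEnntt=16 MmEeNnTt=16 MmEeNntt=16 MmEennTt=16 MmEenntt=16 mmEENnTt=8 mmEENntt=8 mmEEnnTt=8 mmEEnntt=8 mmEeNnTt=8 mmEeNntt=8 mmEennTt=8 mmEenntt=8
MMEENntt hits 8/256; gcd=8; 8÷8/256÷8 = 1/32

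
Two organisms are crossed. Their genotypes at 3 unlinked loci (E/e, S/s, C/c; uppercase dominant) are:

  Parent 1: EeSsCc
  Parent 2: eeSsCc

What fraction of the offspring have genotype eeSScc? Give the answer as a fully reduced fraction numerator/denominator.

P(eeSScc) = 1/32

EeSsCc gametes: ESC×1, ESc×1, EsC×1, Esc×1, eSC×1, eSc×1, esC×1, esc×1
eeSsCc gametes: eSC×2, eSc×2, esC×2, esc×2
EeSsCc×eeSsCc grid (8·8=64): EeSSCC=2 EeSSCc=4 EeSScc=2 EeSsCC=4 EeSsCc=8 EeSscc=4 EessCC=2 EessCc=4 Eesscc=2 eeSSCC=2 eeSSCc=4 eeSScc=2 eeSsCC=4 eeSsCc=8 eeSscc=4 eessCC=2 eessCc=4 eesscc=2
eeSScc hits 2/64; gcd=2; 2÷2/64÷2 = 1/32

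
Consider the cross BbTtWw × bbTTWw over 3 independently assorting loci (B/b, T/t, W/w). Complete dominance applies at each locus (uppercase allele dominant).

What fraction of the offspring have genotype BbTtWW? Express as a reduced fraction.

P(BbTtWW) = 1/16

BbTtWw gametes: BTW×1, BTw×1, BtW×1, Btw×1, bTW×1, bTw×1, btW×1, btw×1
bbTTWw gametes: bTW×4, bTw×4
BbTtWw×bbTTWw grid (8·8=64): BbTTWW=4 BbTTWw=8 BbTTww=4 BbTtWW=4 BbTtWw=8 BbTtww=4 bbTTWW=4 bbTTWw=8 bbTTww=4 bbTtWW=4 bbTtWw=8 bbTtww=4
BbTtWW hits 4/64; gcd=4; 4÷4/64÷4 = 1/16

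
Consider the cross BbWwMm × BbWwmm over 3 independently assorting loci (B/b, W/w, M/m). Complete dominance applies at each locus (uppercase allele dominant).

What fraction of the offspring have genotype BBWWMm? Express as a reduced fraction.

BbWwMm gametes: BWM×1, BWm×1, BwM×1, Bwm×1, bWM×1, bWm×1, bwM×1, bwm×1
BbWwmm gametes: BWm×2, Bwm×2, bWm×2, bwm×2
BbWwMm×BbWwmm grid (8·8=64): BBWWMm=2 BBWWmm=2 BBWwMm=4 BBWwmm=4 BBwwMm=2 BBwwmm=2 BbWWMm=4 BbWWmm=4 BbWwMm=8 BbWwmm=8 BbwwMm=4 Bbwwmm=4 bbWWMm=2 bbWWmm=2 bbWwMm=4 bbWwmm=4 bbwwMm=2 bbwwmm=2
BBWWMm hits 2/64; gcd=2; 2÷2/64÷2 = 1/32

P(BBWWMm) = 1/32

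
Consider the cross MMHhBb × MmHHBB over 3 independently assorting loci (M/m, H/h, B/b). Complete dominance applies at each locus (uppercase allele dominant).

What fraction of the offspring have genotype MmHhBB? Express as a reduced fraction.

MMHhBb gametes: MHB×2, MHb×2, MhB×2, Mhb×2
MmHHBB gametes: MHB×4, mHB×4
MMHhBb×MmHHBB grid (8·8=64): MMHHBB=8 MMHHBb=8 MMHhBB=8 MMHhBb=8 MmHHBB=8 MmHHBb=8 MmHhBB=8 MmHhBb=8
MmHhBB hits 8/64; gcd=8; 8÷8/64÷8 = 1/8

P(MmHhBB) = 1/8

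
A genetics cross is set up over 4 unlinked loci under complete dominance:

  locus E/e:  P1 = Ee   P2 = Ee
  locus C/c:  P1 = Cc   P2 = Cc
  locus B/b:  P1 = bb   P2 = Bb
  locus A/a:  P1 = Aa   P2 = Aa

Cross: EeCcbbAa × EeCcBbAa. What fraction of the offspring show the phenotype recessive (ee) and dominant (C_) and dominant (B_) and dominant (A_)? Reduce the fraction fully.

EeCcbbAa gametes: ECbA×2, ECba×2, EcbA×2, Ecba×2, eCbA×2, eCba×2, ecbA×2, ecba×2
EeCcBbAa gametes: ECBA×1, ECBa×1, ECbA×1, ECba×1, EcBA×1, EcBa×1, EcbA×1, Ecba×1, eCBA×1, eCBa×1, eCbA×1, eCba×1, ecBA×1, ecBa×1, ecbA×1, ecba×1
EeCcbbAa×EeCcBbAa grid (16·16=256): EECCBbAA=2 EECCBbAa=4 EECCBbaa=2 EECCbbAA=2 EECCbbAa=4 EECCbbaa=2 EECcBbAA=4 EECcBbAa=8 EECcBbaa=4 EECcbbAA=4 EECcbbAa=8 EECcbbaa=4 EEccBbAA=2 EEccBbAa=4 EEccBbaa=2 EEccbbAA=2 EEccbbAa=4 EEccbbaa=2 EeCCBbAA=4 EeCCBbAa=8 EeCCBbaa=4 EeCCbbAA=4 EeCCbbAa=8 EeCCbbaa=4 EeCcBbAA=8 EeCcBbAa=16 EeCcBbaa=8 EeCcbbAA=8 EeCcbbAa=16 EeCcbbaa=8 EeccBbAA=4 EeccBbAa=8 EeccBbaa=4 EeccbbAA=4 EeccbbAa=8 Eeccbbaa=4 eeCCBbAA=2 eeCCBbAa=4 eeCCBbaa=2 eeCCbbAA=2 eeCCbbAa=4 eeCCbbaa=2 eeCcBbAA=4 eeCcBbAa=8 eeCcBbaa=4 eeCcbbAA=4 eeCcbbAa=8 eeCcbbaa=4 eeccBbAA=2 eeccBbAa=4 eeccBbaa=2 eeccbbAA=2 eeccbbAa=4 eeccbbaa=2
ee C_ B_ A_ hits 18/256; gcd=2; 18÷2/256÷2 = 9/128

P(ee C_ B_ A_) = 9/128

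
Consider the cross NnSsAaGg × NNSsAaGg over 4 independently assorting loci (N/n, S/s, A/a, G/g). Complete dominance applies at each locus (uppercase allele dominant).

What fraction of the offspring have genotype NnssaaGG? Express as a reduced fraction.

NnSsAaGg gametes: NSAG×1, NSAg×1, NSaG×1, NSag×1, NsAG×1, NsAg×1, NsaG×1, Nsag×1, nSAG×1, nSAg×1, nSaG×1, nSag×1, nsAG×1, nsAg×1, nsaG×1, nsag×1
NNSsAaGg gametes: NSAG×2, NSAg×2, NSaG×2, NSag×2, NsAG×2, NsAg×2, NsaG×2, Nsag×2
NnSsAaGg×NNSsAaGg grid (16·16=256): NNSSAAGG=2 NNSSAAGg=4 NNSSAAgg=2 NNSSAaGG=4 NNSSAaGg=8 NNSSAagg=4 NNSSaaGG=2 NNSSaaGg=4 NNSSaagg=2 NNSsAAGG=4 NNSsAAGg=8 NNSsAAgg=4 NNSsAaGG=8 NNSsAaGg=16 NNSsAagg=8 NNSsaaGG=4 NNSsaaGg=8 NNSsaagg=4 NNssAAGG=2 NNssAAGg=4 NNssAAgg=2 NNssAaGG=4 NNssAaGg=8 NNssAagg=4 NNssaaGG=2 NNssaaGg=4 NNssaagg=2 NnSSAAGG=2 NnSSAAGg=4 NnSSAAgg=2 NnSSAaGG=4 NnSSAaGg=8 NnSSAagg=4 NnSSaaGG=2 NnSSaaGg=4 NnSSaagg=2 NnSsAAGG=4 NnSsAAGg=8 NnSsAAgg=4 NnSsAaGG=8 NnSsAaGg=16 NnSsAagg=8 NnSsaaGG=4 NnSsaaGg=8 NnSsaagg=4 NnssAAGG=2 NnssAAGg=4 NnssAAgg=2 NnssAaGG=4 NnssAaGg=8 NnssAagg=4 NnssaaGG=2 NnssaaGg=4 Nnssaagg=2
NnssaaGG hits 2/256; gcd=2; 2÷2/256÷2 = 1/128

P(NnssaaGG) = 1/128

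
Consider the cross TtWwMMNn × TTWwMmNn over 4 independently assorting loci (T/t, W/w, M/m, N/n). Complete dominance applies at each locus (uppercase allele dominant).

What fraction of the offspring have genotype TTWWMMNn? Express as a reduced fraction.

P(TTWWMMNn) = 1/32

TtWwMMNn gametes: TWMN×2, TWMn×2, TwMN×2, TwMn×2, tWMN×2, tWMn×2, twMN×2, twMn×2
TTWwMmNn gametes: TWMN×2, TWMn×2, TWmN×2, TWmn×2, TwMN×2, TwMn×2, TwmN×2, Twmn×2
TtWwMMNn×TTWwMmNn grid (16·16=256): TTWWMMNN=4 TTWWMMNn=8 TTWWMMnn=4 TTWWMmNN=4 TTWWMmNn=8 TTWWMmnn=4 TTWwMMNN=8 TTWwMMNn=16 TTWwMMnn=8 TTWwMmNN=8 TTWwMmNn=16 TTWwMmnn=8 TTwwMMNN=4 TTwwMMNn=8 TTwwMMnn=4 TTwwMmNN=4 TTwwMmNn=8 TTwwMmnn=4 TtWWMMNN=4 TtWWMMNn=8 TtWWMMnn=4 TtWWMmNN=4 TtWWMmNn=8 TtWWMmnn=4 TtWwMMNN=8 TtWwMMNn=16 TtWwMMnn=8 TtWwMmNN=8 TtWwMmNn=16 TtWwMmnn=8 TtwwMMNN=4 TtwwMMNn=8 TtwwMMnn=4 TtwwMmNN=4 TtwwMmNn=8 TtwwMmnn=4
TTWWMMNn hits 8/256; gcd=8; 8÷8/256÷8 = 1/32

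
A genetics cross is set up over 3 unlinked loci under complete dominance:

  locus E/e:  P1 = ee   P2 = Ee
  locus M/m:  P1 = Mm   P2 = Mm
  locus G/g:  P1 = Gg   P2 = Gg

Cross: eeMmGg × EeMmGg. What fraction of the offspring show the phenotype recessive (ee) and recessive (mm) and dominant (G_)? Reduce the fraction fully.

P(ee mm G_) = 3/32

eeMmGg gametes: eMG×2, eMg×2, emG×2, emg×2
EeMmGg gametes: EMG×1, EMg×1, EmG×1, Emg×1, eMG×1, eMg×1, emG×1, emg×1
eeMmGg×EeMmGg grid (8·8=64): EeMMGG=2 EeMMGg=4 EeMMgg=2 EeMmGG=4 EeMmGg=8 EeMmgg=4 EemmGG=2 EemmGg=4 Eemmgg=2 eeMMGG=2 eeMMGg=4 eeMMgg=2 eeMmGG=4 eeMmGg=8 eeMmgg=4 eemmGG=2 eemmGg=4 eemmgg=2
ee mm G_ hits 6/64; gcd=2; 6÷2/64÷2 = 3/32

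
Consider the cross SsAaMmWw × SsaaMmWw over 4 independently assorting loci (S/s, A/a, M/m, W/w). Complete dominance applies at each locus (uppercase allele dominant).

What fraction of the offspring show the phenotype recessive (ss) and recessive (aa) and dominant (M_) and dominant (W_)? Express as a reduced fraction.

SsAaMmWw gametes: SAMW×1, SAMw×1, SAmW×1, SAmw×1, SaMW×1, SaMw×1, SamW×1, Samw×1, sAMW×1, sAMw×1, sAmW×1, sAmw×1, saMW×1, saMw×1, samW×1, samw×1
SsaaMmWw gametes: SaMW×2, SaMw×2, SamW×2, Samw×2, saMW×2, saMw×2, samW×2, samw×2
SsAaMmWw×SsaaMmWw grid (16·16=256): SSAaMMWW=2 SSAaMMWw=4 SSAaMMww=2 SSAaMmWW=4 SSAaMmWw=8 SSAaMmww=4 SSAammWW=2 SSAammWw=4 SSAammww=2 SSaaMMWW=2 SSaaMMWw=4 SSaaMMww=2 SSaaMmWW=4 SSaaMmWw=8 SSaaMmww=4 SSaammWW=2 SSaammWw=4 SSaammww=2 SsAaMMWW=4 SsAaMMWw=8 SsAaMMww=4 SsAaMmWW=8 SsAaMmWw=16 SsAaMmww=8 SsAammWW=4 SsAammWw=8 SsAammww=4 SsaaMMWW=4 SsaaMMWw=8 SsaaMMww=4 SsaaMmWW=8 SsaaMmWw=16 SsaaMmww=8 SsaammWW=4 SsaammWw=8 Ssaammww=4 ssAaMMWW=2 ssAaMMWw=4 ssAaMMww=2 ssAaMmWW=4 ssAaMmWw=8 ssAaMmww=4 ssAammWW=2 ssAammWw=4 ssAammww=2 ssaaMMWW=2 ssaaMMWw=4 ssaaMMww=2 ssaaMmWW=4 ssaaMmWw=8 ssaaMmww=4 ssaammWW=2 ssaammWw=4 ssaammww=2
ss aa M_ W_ hits 18/256; gcd=2; 18÷2/256÷2 = 9/128

P(ss aa M_ W_) = 9/128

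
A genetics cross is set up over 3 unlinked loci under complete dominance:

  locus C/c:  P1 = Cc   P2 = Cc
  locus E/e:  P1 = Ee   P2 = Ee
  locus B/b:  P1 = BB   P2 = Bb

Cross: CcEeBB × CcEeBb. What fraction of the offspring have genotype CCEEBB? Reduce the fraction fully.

CcEeBB gametes: CEB×2, CeB×2, cEB×2, ceB×2
CcEeBb gametes: CEB×1, CEb×1, CeB×1, Ceb×1, cEB×1, cEb×1, ceB×1, ceb×1
CcEeBB×CcEeBb grid (8·8=64): CCEEBB=2 CCEEBb=2 CCEeBB=4 CCEeBb=4 CCeeBB=2 CCeeBb=2 CcEEBB=4 CcEEBb=4 CcEeBB=8 CcEeBb=8 CceeBB=4 CceeBb=4 ccEEBB=2 ccEEBb=2 ccEeBB=4 ccEeBb=4 cceeBB=2 cceeBb=2
CCEEBB hits 2/64; gcd=2; 2÷2/64÷2 = 1/32

P(CCEEBB) = 1/32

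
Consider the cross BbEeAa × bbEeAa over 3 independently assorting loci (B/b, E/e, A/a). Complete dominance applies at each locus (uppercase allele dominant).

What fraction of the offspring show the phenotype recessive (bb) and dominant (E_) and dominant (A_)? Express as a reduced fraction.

BbEeAa gametes: BEA×1, BEa×1, BeA×1, Bea×1, bEA×1, bEa×1, beA×1, bea×1
bbEeAa gametes: bEA×2, bEa×2, beA×2, bea×2
BbEeAa×bbEeAa grid (8·8=64): BbEEAA=2 BbEEAa=4 BbEEaa=2 BbEeAA=4 BbEeAa=8 BbEeaa=4 BbeeAA=2 BbeeAa=4 Bbeeaa=2 bbEEAA=2 bbEEAa=4 bbEEaa=2 bbEeAA=4 bbEeAa=8 bbEeaa=4 bbeeAA=2 bbeeAa=4 bbeeaa=2
bb E_ A_ hits 18/64; gcd=2; 18÷2/64÷2 = 9/32

P(bb E_ A_) = 9/32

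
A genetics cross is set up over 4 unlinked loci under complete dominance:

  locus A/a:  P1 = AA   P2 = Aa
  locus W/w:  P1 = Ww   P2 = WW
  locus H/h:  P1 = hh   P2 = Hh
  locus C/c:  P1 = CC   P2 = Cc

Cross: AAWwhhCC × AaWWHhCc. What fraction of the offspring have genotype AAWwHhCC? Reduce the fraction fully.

P(AAWwHhCC) = 1/16

AAWwhhCC gametes: AWhC×8, AwhC×8
AaWWHhCc gametes: AWHC×2, AWHc×2, AWhC×2, AWhc×2, aWHC×2, aWHc×2, aWhC×2, aWhc×2
AAWwhhCC×AaWWHhCc grid (16·16=256): AAWWHhCC=16 AAWWHhCc=16 AAWWhhCC=16 AAWWhhCc=16 AAWwHhCC=16 AAWwHhCc=16 AAWwhhCC=16 AAWwhhCc=16 AaWWHhCC=16 AaWWHhCc=16 AaWWhhCC=16 AaWWhhCc=16 AaWwHhCC=16 AaWwHhCc=16 AaWwhhCC=16 AaWwhhCc=16
AAWwHhCC hits 16/256; gcd=16; 16÷16/256÷16 = 1/16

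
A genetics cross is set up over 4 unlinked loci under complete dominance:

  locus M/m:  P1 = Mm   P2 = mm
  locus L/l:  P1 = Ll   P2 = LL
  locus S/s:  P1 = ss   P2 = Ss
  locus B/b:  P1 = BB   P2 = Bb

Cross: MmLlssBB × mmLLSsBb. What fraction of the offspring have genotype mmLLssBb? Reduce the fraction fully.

P(mmLLssBb) = 1/16

MmLlssBB gametes: MLsB×4, MlsB×4, mLsB×4, mlsB×4
mmLLSsBb gametes: mLSB×4, mLSb×4, mLsB×4, mLsb×4
MmLlssBB×mmLLSsBb grid (16·16=256): MmLLSsBB=16 MmLLSsBb=16 MmLLssBB=16 MmLLssBb=16 MmLlSsBB=16 MmLlSsBb=16 MmLlssBB=16 MmLlssBb=16 mmLLSsBB=16 mmLLSsBb=16 mmLLssBB=16 mmLLssBb=16 mmLlSsBB=16 mmLlSsBb=16 mmLlssBB=16 mmLlssBb=16
mmLLssBb hits 16/256; gcd=16; 16÷16/256÷16 = 1/16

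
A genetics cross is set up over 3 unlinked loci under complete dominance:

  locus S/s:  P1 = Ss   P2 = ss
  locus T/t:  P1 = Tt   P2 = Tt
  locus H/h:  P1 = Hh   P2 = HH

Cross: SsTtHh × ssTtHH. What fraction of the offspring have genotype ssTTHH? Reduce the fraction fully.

SsTtHh gametes: STH×1, STh×1, StH×1, Sth×1, sTH×1, sTh×1, stH×1, sth×1
ssTtHH gametes: sTH×4, stH×4
SsTtHh×ssTtHH grid (8·8=64): SsTTHH=4 SsTTHh=4 SsTtHH=8 SsTtHh=8 SsttHH=4 SsttHh=4 ssTTHH=4 ssTTHh=4 ssTtHH=8 ssTtHh=8 ssttHH=4 ssttHh=4
ssTTHH hits 4/64; gcd=4; 4÷4/64÷4 = 1/16

P(ssTTHH) = 1/16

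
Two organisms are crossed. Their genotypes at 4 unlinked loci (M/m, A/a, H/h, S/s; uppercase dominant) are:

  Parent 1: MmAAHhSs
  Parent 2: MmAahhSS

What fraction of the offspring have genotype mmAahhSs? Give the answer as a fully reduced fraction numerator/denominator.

MmAAHhSs gametes: MAHS×2, MAHs×2, MAhS×2, MAhs×2, mAHS×2, mAHs×2, mAhS×2, mAhs×2
MmAahhSS gametes: MAhS×4, MahS×4, mAhS×4, mahS×4
MmAAHhSs×MmAahhSS grid (16·16=256): MMAAHhSS=8 MMAAHhSs=8 MMAAhhSS=8 MMAAhhSs=8 MMAaHhSS=8 MMAaHhSs=8 MMAahhSS=8 MMAahhSs=8 MmAAHhSS=16 MmAAHhSs=16 MmAAhhSS=16 MmAAhhSs=16 MmAaHhSS=16 MmAaHhSs=16 MmAahhSS=16 MmAahhSs=16 mmAAHhSS=8 mmAAHhSs=8 mmAAhhSS=8 mmAAhhSs=8 mmAaHhSS=8 mmAaHhSs=8 mmAahhSS=8 mmAahhSs=8
mmAahhSs hits 8/256; gcd=8; 8÷8/256÷8 = 1/32

P(mmAahhSs) = 1/32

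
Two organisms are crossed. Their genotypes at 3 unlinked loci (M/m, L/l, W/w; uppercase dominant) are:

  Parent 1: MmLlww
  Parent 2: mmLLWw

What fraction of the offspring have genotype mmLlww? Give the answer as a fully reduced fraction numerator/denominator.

P(mmLlww) = 1/8

MmLlww gametes: MLw×2, Mlw×2, mLw×2, mlw×2
mmLLWw gametes: mLW×4, mLw×4
MmLlww×mmLLWw grid (8·8=64): MmLLWw=8 MmLLww=8 MmLlWw=8 MmLlww=8 mmLLWw=8 mmLLww=8 mmLlWw=8 mmLlww=8
mmLlww hits 8/64; gcd=8; 8÷8/64÷8 = 1/8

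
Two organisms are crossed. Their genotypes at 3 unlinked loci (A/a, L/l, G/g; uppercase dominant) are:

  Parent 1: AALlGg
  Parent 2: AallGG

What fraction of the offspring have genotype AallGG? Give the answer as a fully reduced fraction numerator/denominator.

P(AallGG) = 1/8

AALlGg gametes: ALG×2, ALg×2, AlG×2, Alg×2
AallGG gametes: AlG×4, alG×4
AALlGg×AallGG grid (8·8=64): AALlGG=8 AALlGg=8 AAllGG=8 AAllGg=8 AaLlGG=8 AaLlGg=8 AallGG=8 AallGg=8
AallGG hits 8/64; gcd=8; 8÷8/64÷8 = 1/8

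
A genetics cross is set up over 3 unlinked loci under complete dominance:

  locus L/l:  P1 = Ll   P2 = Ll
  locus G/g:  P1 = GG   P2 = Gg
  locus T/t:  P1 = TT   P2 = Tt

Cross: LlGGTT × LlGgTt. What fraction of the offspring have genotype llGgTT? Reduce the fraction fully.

LlGGTT gametes: LGT×4, lGT×4
LlGgTt gametes: LGT×1, LGt×1, LgT×1, Lgt×1, lGT×1, lGt×1, lgT×1, lgt×1
LlGGTT×LlGgTt grid (8·8=64): LLGGTT=4 LLGGTt=4 LLGgTT=4 LLGgTt=4 LlGGTT=8 LlGGTt=8 LlGgTT=8 LlGgTt=8 llGGTT=4 llGGTt=4 llGgTT=4 llGgTt=4
llGgTT hits 4/64; gcd=4; 4÷4/64÷4 = 1/16

P(llGgTT) = 1/16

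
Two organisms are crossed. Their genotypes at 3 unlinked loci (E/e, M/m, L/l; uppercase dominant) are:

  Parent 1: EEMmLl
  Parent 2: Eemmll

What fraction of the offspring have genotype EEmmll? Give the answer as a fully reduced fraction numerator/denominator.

P(EEmmll) = 1/8

EEMmLl gametes: EML×2, EMl×2, EmL×2, Eml×2
Eemmll gametes: Eml×4, eml×4
EEMmLl×Eemmll grid (8·8=64): EEMmLl=8 EEMmll=8 EEmmLl=8 EEmmll=8 EeMmLl=8 EeMmll=8 EemmLl=8 Eemmll=8
EEmmll hits 8/64; gcd=8; 8÷8/64÷8 = 1/8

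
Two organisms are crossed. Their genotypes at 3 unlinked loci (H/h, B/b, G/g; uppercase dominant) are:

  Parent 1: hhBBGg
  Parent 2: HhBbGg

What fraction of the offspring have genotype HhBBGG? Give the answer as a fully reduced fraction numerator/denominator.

hhBBGg gametes: hBG×4, hBg×4
HhBbGg gametes: HBG×1, HBg×1, HbG×1, Hbg×1, hBG×1, hBg×1, hbG×1, hbg×1
hhBBGg×HhBbGg grid (8·8=64): HhBBGG=4 HhBBGg=8 HhBBgg=4 HhBbGG=4 HhBbGg=8 HhBbgg=4 hhBBGG=4 hhBBGg=8 hhBBgg=4 hhBbGG=4 hhBbGg=8 hhBbgg=4
HhBBGG hits 4/64; gcd=4; 4÷4/64÷4 = 1/16

P(HhBBGG) = 1/16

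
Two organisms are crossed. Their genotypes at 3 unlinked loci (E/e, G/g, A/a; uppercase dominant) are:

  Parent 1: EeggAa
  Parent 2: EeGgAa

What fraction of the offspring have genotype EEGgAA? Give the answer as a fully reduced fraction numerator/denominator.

P(EEGgAA) = 1/32

EeggAa gametes: EgA×2, Ega×2, egA×2, ega×2
EeGgAa gametes: EGA×1, EGa×1, EgA×1, Ega×1, eGA×1, eGa×1, egA×1, ega×1
EeggAa×EeGgAa grid (8·8=64): EEGgAA=2 EEGgAa=4 EEGgaa=2 EEggAA=2 EEggAa=4 EEggaa=2 EeGgAA=4 EeGgAa=8 EeGgaa=4 EeggAA=4 EeggAa=8 Eeggaa=4 eeGgAA=2 eeGgAa=4 eeGgaa=2 eeggAA=2 eeggAa=4 eeggaa=2
EEGgAA hits 2/64; gcd=2; 2÷2/64÷2 = 1/32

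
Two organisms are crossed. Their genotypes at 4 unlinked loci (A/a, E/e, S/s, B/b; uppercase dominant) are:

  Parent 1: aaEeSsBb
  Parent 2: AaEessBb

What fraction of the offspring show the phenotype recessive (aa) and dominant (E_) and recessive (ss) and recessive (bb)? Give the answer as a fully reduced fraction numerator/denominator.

aaEeSsBb gametes: aESB×2, aESb×2, aEsB×2, aEsb×2, aeSB×2, aeSb×2, aesB×2, aesb×2
AaEessBb gametes: AEsB×2, AEsb×2, AesB×2, Aesb×2, aEsB×2, aEsb×2, aesB×2, aesb×2
aaEeSsBb×AaEessBb grid (16·16=256): AaEESsBB=4 AaEESsBb=8 AaEESsbb=4 AaEEssBB=4 AaEEssBb=8 AaEEssbb=4 AaEeSsBB=8 AaEeSsBb=16 AaEeSsbb=8 AaEessBB=8 AaEessBb=16 AaEessbb=8 AaeeSsBB=4 AaeeSsBb=8 AaeeSsbb=4 AaeessBB=4 AaeessBb=8 Aaeessbb=4 aaEESsBB=4 aaEESsBb=8 aaEESsbb=4 aaEEssBB=4 aaEEssBb=8 aaEEssbb=4 aaEeSsBB=8 aaEeSsBb=16 aaEeSsbb=8 aaEessBB=8 aaEessBb=16 aaEessbb=8 aaeeSsBB=4 aaeeSsBb=8 aaeeSsbb=4 aaeessBB=4 aaeessBb=8 aaeessbb=4
aa E_ ss bb hits 12/256; gcd=4; 12÷4/256÷4 = 3/64

P(aa E_ ss bb) = 3/64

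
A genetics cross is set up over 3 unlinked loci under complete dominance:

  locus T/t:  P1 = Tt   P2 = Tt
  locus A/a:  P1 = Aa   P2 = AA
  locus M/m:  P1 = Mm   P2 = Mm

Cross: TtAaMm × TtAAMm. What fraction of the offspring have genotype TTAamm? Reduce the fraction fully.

TtAaMm gametes: TAM×1, TAm×1, TaM×1, Tam×1, tAM×1, tAm×1, taM×1, tam×1
TtAAMm gametes: TAM×2, TAm×2, tAM×2, tAm×2
TtAaMm×TtAAMm grid (8·8=64): TTAAMM=2 TTAAMm=4 TTAAmm=2 TTAaMM=2 TTAaMm=4 TTAamm=2 TtAAMM=4 TtAAMm=8 TtAAmm=4 TtAaMM=4 TtAaMm=8 TtAamm=4 ttAAMM=2 ttAAMm=4 ttAAmm=2 ttAaMM=2 ttAaMm=4 ttAamm=2
TTAamm hits 2/64; gcd=2; 2÷2/64÷2 = 1/32

P(TTAamm) = 1/32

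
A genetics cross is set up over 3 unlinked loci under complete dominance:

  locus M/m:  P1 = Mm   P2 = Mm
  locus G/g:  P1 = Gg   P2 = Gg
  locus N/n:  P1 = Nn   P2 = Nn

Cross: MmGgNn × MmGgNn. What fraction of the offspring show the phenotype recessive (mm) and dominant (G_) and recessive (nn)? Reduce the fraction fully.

P(mm G_ nn) = 3/64

MmGgNn gametes: MGN×1, MGn×1, MgN×1, Mgn×1, mGN×1, mGn×1, mgN×1, mgn×1
MmGgNn gametes: MGN×1, MGn×1, MgN×1, Mgn×1, mGN×1, mGn×1, mgN×1, mgn×1
MmGgNn×MmGgNn grid (8·8=64): MMGGNN=1 MMGGNn=2 MMGGnn=1 MMGgNN=2 MMGgNn=4 MMGgnn=2 MMggNN=1 MMggNn=2 MMggnn=1 MmGGNN=2 MmGGNn=4 MmGGnn=2 MmGgNN=4 MmGgNn=8 MmGgnn=4 MmggNN=2 MmggNn=4 Mmggnn=2 mmGGNN=1 mmGGNn=2 mmGGnn=1 mmGgNN=2 mmGgNn=4 mmGgnn=2 mmggNN=1 mmggNn=2 mmggnn=1
mm G_ nn hits 3/64; gcd=1; 3÷1/64÷1 = 3/64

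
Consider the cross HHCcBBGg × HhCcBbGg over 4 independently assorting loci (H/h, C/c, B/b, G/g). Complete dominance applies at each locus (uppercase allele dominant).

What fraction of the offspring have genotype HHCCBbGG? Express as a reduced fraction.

P(HHCCBbGG) = 1/64

HHCcBBGg gametes: HCBG×4, HCBg×4, HcBG×4, HcBg×4
HhCcBbGg gametes: HCBG×1, HCBg×1, HCbG×1, HCbg×1, HcBG×1, HcBg×1, HcbG×1, Hcbg×1, hCBG×1, hCBg×1, hCbG×1, hCbg×1, hcBG×1, hcBg×1, hcbG×1, hcbg×1
HHCcBBGg×HhCcBbGg grid (16·16=256): HHCCBBGG=4 HHCCBBGg=8 HHCCBBgg=4 HHCCBbGG=4 HHCCBbGg=8 HHCCBbgg=4 HHCcBBGG=8 HHCcBBGg=16 HHCcBBgg=8 HHCcBbGG=8 HHCcBbGg=16 HHCcBbgg=8 HHccBBGG=4 HHccBBGg=8 HHccBBgg=4 HHccBbGG=4 HHccBbGg=8 HHccBbgg=4 HhCCBBGG=4 HhCCBBGg=8 HhCCBBgg=4 HhCCBbGG=4 HhCCBbGg=8 HhCCBbgg=4 HhCcBBGG=8 HhCcBBGg=16 HhCcBBgg=8 HhCcBbGG=8 HhCcBbGg=16 HhCcBbgg=8 HhccBBGG=4 HhccBBGg=8 HhccBBgg=4 HhccBbGG=4 HhccBbGg=8 HhccBbgg=4
HHCCBbGG hits 4/256; gcd=4; 4÷4/256÷4 = 1/64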